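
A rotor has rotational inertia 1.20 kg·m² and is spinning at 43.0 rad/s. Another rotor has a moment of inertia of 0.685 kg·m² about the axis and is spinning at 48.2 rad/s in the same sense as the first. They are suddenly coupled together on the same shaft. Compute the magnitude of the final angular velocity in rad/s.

No external torque acts about the common axis, so total angular momentum is conserved.
Taking A's sense as positive: L = (1.200)(43.0) + (0.6850)(48.2) = 84.62 kg·m²·rad/s.
Combined I = 1.200 + 0.6850 = 1.885 kg·m².
ω_f = L / I = 84.62 / 1.885 = 44.89 rad/s.

|ω_f| ≈ 44.9 rad/s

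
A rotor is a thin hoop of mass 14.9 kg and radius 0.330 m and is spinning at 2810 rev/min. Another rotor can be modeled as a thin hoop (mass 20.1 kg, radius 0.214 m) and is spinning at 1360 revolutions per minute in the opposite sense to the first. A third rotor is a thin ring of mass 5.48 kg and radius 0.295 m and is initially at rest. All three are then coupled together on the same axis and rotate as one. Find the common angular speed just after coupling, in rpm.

|ω_f| ≈ 1100 rpm

The coupling torques are internal; angular momentum about the shared axis is conserved.
Moments of inertia: I_A = (14.9)(0.330)² = 1.623 kg·m²; I_B = (20.1)(0.214)² = 0.9205 kg·m²; I_C = (5.48)(0.295)² = 0.4769 kg·m².
Taking A's sense as positive: L = (1.623)(2810) − (0.9205)(1360) = 3308 kg·m²·rpm.
Combined I = 1.623 + 0.9205 + 0.4769 = 3.020 kg·m².
ω_f = L / I = 3308 / 3.020 = 1095 rpm.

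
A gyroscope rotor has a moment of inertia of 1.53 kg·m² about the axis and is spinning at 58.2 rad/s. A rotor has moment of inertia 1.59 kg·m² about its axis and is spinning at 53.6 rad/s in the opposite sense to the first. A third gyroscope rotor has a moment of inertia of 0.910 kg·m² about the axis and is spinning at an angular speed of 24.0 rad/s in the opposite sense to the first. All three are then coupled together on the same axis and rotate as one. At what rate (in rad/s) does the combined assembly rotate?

No external torque acts about the common axis, so total angular momentum is conserved.
Taking A's sense as positive: L = (1.530)(58.2) − (1.590)(53.6) − (0.9100)(24.0) = -18.02 kg·m²·rad/s.
Combined I = 1.530 + 1.590 + 0.9100 = 4.030 kg·m².
ω_f = L / I = -18.02 / 4.030 = -4.471 rad/s.

|ω_f| ≈ 4.47 rad/s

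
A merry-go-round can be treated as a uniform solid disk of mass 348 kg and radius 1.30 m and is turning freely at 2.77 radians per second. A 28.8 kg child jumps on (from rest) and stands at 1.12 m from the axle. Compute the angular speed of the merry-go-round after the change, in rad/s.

ω_f ≈ 2.47 rad/s

The added mass arrives with no angular momentum about the axle, and any external torque about the axle is negligible, so the system's angular momentum is conserved.
I_p = ½(348)(1.30)² = 294.1 kg·m².
Added inertia Σmr² = (28.8)(1.12)² = 36.13 kg·m²; I_f = 294.1 + 36.13 = 330.2 kg·m².
ω_f = I_p ω_i / I_f = (294.1)(2.77) / 330.2 = 2.467 rad/s.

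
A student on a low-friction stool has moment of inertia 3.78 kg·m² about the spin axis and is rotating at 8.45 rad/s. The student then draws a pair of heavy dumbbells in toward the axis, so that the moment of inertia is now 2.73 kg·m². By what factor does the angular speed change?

No external torque acts about the spin axis, so angular momentum is conserved.
ω₂/ω₁ = I₁/I₂ = 3.780 / 2.730 = 1.385.

ω₂/ω₁ ≈ 1.38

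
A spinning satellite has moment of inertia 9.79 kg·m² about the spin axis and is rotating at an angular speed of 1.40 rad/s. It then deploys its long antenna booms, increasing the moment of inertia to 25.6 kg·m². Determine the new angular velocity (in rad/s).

Angular momentum about the spin axis is conserved since the torque about it is zero.
ω₂ = I₁ω₁ / I₂ = (9.790)(1.40 rad/s) / (25.60) = 0.5354 rad/s.

ω₂ ≈ 0.535 rad/s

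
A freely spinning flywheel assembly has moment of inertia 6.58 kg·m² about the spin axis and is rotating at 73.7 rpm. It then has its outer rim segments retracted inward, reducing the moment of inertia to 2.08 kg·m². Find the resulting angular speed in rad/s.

ω₂ ≈ 24.4 rad/s

No external torque acts about the spin axis, so angular momentum is conserved.
ω₂ = I₁ω₁ / I₂ = (6.580)(73.7 rpm) / (2.080) = 233.1 rpm = 24.42 rad/s.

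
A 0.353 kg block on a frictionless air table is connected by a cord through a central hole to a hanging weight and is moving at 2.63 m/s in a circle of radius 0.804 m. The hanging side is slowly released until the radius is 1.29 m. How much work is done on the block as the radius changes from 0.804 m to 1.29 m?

Central (radial) force ⇒ zero torque about the center ⇒ m v r is constant.
v₂ = v₁ r₁ / r₂ = (2.63)(0.804) / (1.29) = 1.639 m/s.
W = ΔKE = ½m(v₂² − v₁²) = -0.7466 J.

W ≈ -0.747 J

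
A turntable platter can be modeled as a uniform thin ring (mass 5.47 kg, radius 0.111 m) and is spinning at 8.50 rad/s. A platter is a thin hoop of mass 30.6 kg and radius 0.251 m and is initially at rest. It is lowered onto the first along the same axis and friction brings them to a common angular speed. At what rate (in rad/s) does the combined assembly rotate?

No external torque acts about the common axis, so total angular momentum is conserved.
Moments of inertia: I_A = (5.47)(0.111)² = 0.06740 kg·m²; I_B = (30.6)(0.251)² = 1.928 kg·m².
Taking A's sense as positive: L = (0.06740)(8.50) = 0.5729 kg·m²·rad/s.
Combined I = 0.06740 + 1.928 = 1.995 kg·m².
ω_f = L / I = 0.5729 / 1.995 = 0.2871 rad/s.

|ω_f| ≈ 0.287 rad/s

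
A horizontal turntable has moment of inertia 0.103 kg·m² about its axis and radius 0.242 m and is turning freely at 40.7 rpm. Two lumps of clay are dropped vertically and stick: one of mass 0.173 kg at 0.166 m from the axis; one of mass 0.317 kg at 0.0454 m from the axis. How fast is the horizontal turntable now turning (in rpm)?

ω_f ≈ 38.7 rpm

The added mass arrives with no angular momentum about the axis, and any external torque about the axis is negligible, so the system's angular momentum is conserved.
Added inertia Σmr² = (0.173)(0.166)² + (0.317)(0.0454)² = 0.005421 kg·m²; I_f = 0.1030 + 0.005421 = 0.1084 kg·m².
ω_f = I_p ω_i / I_f = (0.1030)(40.7) / 0.1084 = 38.67 rpm.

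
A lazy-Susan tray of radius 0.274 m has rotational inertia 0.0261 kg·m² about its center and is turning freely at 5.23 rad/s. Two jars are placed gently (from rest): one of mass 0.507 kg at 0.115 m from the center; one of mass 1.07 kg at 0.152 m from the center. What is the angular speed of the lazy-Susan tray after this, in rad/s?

ω_f ≈ 2.37 rad/s

The added mass arrives with no angular momentum about the center, and any external torque about the center is negligible, so the system's angular momentum is conserved.
Added inertia Σmr² = (0.507)(0.115)² + (1.07)(0.152)² = 0.03143 kg·m²; I_f = 0.02610 + 0.03143 = 0.05753 kg·m².
ω_f = I_p ω_i / I_f = (0.02610)(5.23) / 0.05753 = 2.373 rad/s.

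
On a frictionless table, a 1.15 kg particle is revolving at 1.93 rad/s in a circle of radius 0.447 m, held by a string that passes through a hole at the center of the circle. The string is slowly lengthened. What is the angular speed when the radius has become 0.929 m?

ω₂ ≈ 0.447 rad/s

No torque about the axis ⇒ m r₁² ω₁ = m r₂² ω₂.
ω₂ = ω₁ (r₁/r₂)² = (1.93)(0.447/0.929)² = 0.4468 rad/s.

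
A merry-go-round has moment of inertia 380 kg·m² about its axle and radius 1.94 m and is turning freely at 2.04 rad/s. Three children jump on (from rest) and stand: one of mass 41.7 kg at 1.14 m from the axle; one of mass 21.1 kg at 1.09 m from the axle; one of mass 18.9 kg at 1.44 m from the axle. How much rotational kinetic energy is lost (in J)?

energy lost ≈ 188 J

No external torque acts about the axle; L_before = L_after.
Added inertia Σmr² = (41.7)(1.14)² + (21.1)(1.09)² + (18.9)(1.44)² = 118.5 kg·m²; I_f = 380.0 + 118.5 = 498.5 kg·m².
ω_f = I_p ω_i / I_f = (380.0)(2.04) / 498.5 = 1.555 rad/s.
KE_i = ½(380.0)(2.040 rad/s)² = 790.7 J; KE_f = ½(498.5)(1.555)² = 602.8 J.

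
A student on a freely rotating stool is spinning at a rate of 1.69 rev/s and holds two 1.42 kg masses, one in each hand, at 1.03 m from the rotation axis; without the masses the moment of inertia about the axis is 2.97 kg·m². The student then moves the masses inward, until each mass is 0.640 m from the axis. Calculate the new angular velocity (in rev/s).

ω₂ ≈ 2.45 rev/s

Angular momentum about the spin axis is conserved since the torque about it is zero.
I₁ = 2.97 + 2(1.42)(1.03)² = 5.983 kg·m²; I₂ = 2.97 + 2(1.42)(0.640)² = 4.133 kg·m².
ω₂ = I₁ω₁ / I₂ = (5.983)(1.69 rev/s) / (4.133) = 2.446 rev/s.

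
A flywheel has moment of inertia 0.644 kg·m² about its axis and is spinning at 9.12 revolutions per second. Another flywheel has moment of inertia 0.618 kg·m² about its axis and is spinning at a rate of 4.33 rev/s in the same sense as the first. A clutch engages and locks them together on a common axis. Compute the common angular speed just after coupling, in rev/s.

|ω_f| ≈ 6.77 rev/s

The coupling torques are internal; angular momentum about the shared axis is conserved.
Taking A's sense as positive: L = (0.6440)(9.12) + (0.6180)(4.33) = 8.549 kg·m²·rev/s.
Combined I = 0.6440 + 0.6180 = 1.262 kg·m².
ω_f = L / I = 8.549 / 1.262 = 6.774 rev/s.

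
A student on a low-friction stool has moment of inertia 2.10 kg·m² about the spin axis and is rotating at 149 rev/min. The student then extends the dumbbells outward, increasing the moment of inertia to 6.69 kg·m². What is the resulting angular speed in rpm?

With no external torque about the axis, L is conserved: I₁ω₁ = I₂ω₂.
ω₂ = I₁ω₁ / I₂ = (2.100)(149 rpm) / (6.690) = 46.77 rpm.

ω₂ ≈ 46.8 rpm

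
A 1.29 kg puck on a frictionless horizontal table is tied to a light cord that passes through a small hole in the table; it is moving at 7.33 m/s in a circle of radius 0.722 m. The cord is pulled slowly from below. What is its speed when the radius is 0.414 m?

Central (radial) force ⇒ zero torque about the center ⇒ m v r is constant.
v₂ = v₁ r₁ / r₂ = (7.33)(0.722) / (0.414) = 12.78 m/s.

v₂ ≈ 12.8 m/s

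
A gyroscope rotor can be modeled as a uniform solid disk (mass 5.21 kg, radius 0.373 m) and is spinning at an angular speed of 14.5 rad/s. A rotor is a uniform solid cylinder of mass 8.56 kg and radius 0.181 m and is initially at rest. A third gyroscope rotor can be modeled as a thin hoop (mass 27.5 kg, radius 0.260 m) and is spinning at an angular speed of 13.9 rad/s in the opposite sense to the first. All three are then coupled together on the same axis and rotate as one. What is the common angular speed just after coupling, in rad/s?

The coupling torques are internal; angular momentum about the shared axis is conserved.
Moments of inertia: I_A = ½(5.21)(0.373)² = 0.3624 kg·m²; I_B = ½(8.56)(0.181)² = 0.1402 kg·m²; I_C = (27.5)(0.260)² = 1.859 kg·m².
Taking A's sense as positive: L = (0.3624)(14.5) − (1.859)(13.9) = -20.58 kg·m²·rad/s.
Combined I = 0.3624 + 0.1402 + 1.859 = 2.362 kg·m².
ω_f = L / I = -20.58 / 2.362 = -8.716 rad/s.

|ω_f| ≈ 8.72 rad/s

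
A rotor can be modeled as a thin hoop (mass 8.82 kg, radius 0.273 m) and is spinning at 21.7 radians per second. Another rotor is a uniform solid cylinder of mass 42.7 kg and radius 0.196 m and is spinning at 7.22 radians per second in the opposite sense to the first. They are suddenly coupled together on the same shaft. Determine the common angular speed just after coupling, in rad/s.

The coupling torques are internal; angular momentum about the shared axis is conserved.
Moments of inertia: I_A = (8.82)(0.273)² = 0.6573 kg·m²; I_B = ½(42.7)(0.196)² = 0.8202 kg·m².
Taking A's sense as positive: L = (0.6573)(21.7) − (0.8202)(7.22) = 8.343 kg·m²·rad/s.
Combined I = 0.6573 + 0.8202 = 1.478 kg·m².
ω_f = L / I = 8.343 / 1.478 = 5.646 rad/s.

|ω_f| ≈ 5.65 rad/s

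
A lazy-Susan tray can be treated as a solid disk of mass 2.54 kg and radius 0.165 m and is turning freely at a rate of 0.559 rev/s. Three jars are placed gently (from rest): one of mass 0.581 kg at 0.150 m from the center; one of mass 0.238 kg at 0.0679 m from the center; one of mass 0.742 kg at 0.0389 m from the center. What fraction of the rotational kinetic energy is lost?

fraction ≈ 0.307

The added mass arrives with no angular momentum about the center, and any external torque about the center is negligible, so the system's angular momentum is conserved.
I_p = ½(2.54)(0.165)² = 0.03458 kg·m².
Added inertia Σmr² = (0.581)(0.150)² + (0.238)(0.0679)² + (0.742)(0.0389)² = 0.01529 kg·m²; I_f = 0.03458 + 0.01529 = 0.04987 kg·m².
ω_f = I_p ω_i / I_f = (0.03458)(0.559) / 0.04987 = 0.3876 rev/s.
KE_i = ½(0.03458)(3.512 rad/s)² = 0.2133 J; KE_f = ½(0.04987)(2.435)² = 0.1479 J.
Fraction lost = 0.3067.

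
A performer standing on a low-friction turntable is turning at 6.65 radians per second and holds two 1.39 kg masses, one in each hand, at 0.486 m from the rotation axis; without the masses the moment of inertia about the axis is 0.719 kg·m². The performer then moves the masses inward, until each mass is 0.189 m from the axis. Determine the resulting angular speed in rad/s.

ω₂ ≈ 11.2 rad/s

Angular momentum about the spin axis is conserved since the torque about it is zero.
I₁ = 0.719 + 2(1.39)(0.486)² = 1.376 kg·m²; I₂ = 0.719 + 2(1.39)(0.189)² = 0.8183 kg·m².
ω₂ = I₁ω₁ / I₂ = (1.376)(6.65 rad/s) / (0.8183) = 11.18 rad/s.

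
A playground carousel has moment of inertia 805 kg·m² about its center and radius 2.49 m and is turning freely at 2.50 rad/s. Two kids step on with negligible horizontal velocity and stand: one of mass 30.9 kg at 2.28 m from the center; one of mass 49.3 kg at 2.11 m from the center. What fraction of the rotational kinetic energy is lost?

fraction ≈ 0.321

The added mass arrives with no angular momentum about the center, and any external torque about the center is negligible, so the system's angular momentum is conserved.
Added inertia Σmr² = (30.9)(2.28)² + (49.3)(2.11)² = 380.1 kg·m²; I_f = 805.0 + 380.1 = 1185 kg·m².
ω_f = I_p ω_i / I_f = (805.0)(2.50) / 1185 = 1.698 rad/s.
KE_i = ½(805.0)(2.500 rad/s)² = 2516 J; KE_f = ½(1185)(1.698)² = 1709 J.
Fraction lost = 0.3207.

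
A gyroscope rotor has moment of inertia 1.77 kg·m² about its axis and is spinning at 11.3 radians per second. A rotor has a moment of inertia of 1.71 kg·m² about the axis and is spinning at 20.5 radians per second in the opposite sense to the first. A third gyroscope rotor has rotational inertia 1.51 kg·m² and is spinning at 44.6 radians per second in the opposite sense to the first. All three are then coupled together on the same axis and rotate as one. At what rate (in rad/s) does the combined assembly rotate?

No external torque acts about the common axis, so total angular momentum is conserved.
Taking A's sense as positive: L = (1.770)(11.3) − (1.710)(20.5) − (1.510)(44.6) = -82.40 kg·m²·rad/s.
Combined I = 1.770 + 1.710 + 1.510 = 4.990 kg·m².
ω_f = L / I = -82.40 / 4.990 = -16.51 rad/s.

|ω_f| ≈ 16.5 rad/s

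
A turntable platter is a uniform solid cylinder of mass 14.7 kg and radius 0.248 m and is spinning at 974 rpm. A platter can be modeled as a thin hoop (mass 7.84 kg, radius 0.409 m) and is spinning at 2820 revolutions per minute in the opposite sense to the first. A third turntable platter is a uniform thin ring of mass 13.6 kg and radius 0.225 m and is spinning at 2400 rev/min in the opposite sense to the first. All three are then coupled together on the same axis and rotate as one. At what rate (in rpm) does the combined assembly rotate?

The coupling torques are internal; angular momentum about the shared axis is conserved.
Moments of inertia: I_A = ½(14.7)(0.248)² = 0.4521 kg·m²; I_B = (7.84)(0.409)² = 1.311 kg·m²; I_C = (13.6)(0.225)² = 0.6885 kg·m².
Taking A's sense as positive: L = (0.4521)(974) − (1.311)(2820) − (0.6885)(2400) = -4910 kg·m²·rpm.
Combined I = 0.4521 + 1.311 + 0.6885 = 2.452 kg·m².
ω_f = L / I = -4910 / 2.452 = -2003 rpm.

|ω_f| ≈ 2000 rpm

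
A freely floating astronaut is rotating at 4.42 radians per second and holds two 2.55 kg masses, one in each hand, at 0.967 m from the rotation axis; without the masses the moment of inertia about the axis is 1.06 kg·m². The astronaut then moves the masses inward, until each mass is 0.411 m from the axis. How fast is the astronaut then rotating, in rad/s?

ω₂ ≈ 13.4 rad/s

No external torque acts about the spin axis, so angular momentum is conserved.
I₁ = 1.06 + 2(2.55)(0.967)² = 5.829 kg·m²; I₂ = 1.06 + 2(2.55)(0.411)² = 1.921 kg·m².
ω₂ = I₁ω₁ / I₂ = (5.829)(4.42 rad/s) / (1.921) = 13.41 rad/s.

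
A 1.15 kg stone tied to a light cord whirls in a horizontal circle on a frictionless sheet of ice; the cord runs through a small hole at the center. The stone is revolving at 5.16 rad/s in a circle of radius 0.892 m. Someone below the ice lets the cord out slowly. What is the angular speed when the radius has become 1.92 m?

ω₂ ≈ 1.11 rad/s

The constraining force is radial, so m r² ω about the center is conserved.
ω₂ = ω₁ (r₁/r₂)² = (5.16)(0.892/1.92)² = 1.114 rad/s.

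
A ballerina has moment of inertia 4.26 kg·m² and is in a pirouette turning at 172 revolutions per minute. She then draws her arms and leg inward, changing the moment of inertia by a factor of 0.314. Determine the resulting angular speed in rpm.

ω₂ ≈ 548 rpm

With no external torque about the axis, L is conserved: I₁ω₁ = I₂ω₂.
I₂ = 0.314 × 4.26 = 1.338 kg·m².
ω₂ = I₁ω₁ / I₂ = (4.260)(172 rpm) / (1.338) = 547.8 rpm.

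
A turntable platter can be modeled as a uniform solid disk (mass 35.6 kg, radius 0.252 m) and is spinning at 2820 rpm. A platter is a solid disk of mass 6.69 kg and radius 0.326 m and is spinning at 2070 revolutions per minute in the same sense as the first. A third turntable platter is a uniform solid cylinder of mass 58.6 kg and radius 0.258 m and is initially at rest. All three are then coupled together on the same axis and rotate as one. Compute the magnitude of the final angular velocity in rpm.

The coupling torques are internal; angular momentum about the shared axis is conserved.
Moments of inertia: I_A = ½(35.6)(0.252)² = 1.130 kg·m²; I_B = ½(6.69)(0.326)² = 0.3555 kg·m²; I_C = ½(58.6)(0.258)² = 1.950 kg·m².
Taking A's sense as positive: L = (1.130)(2820) + (0.3555)(2070) = 3924 kg·m²·rpm.
Combined I = 1.130 + 0.3555 + 1.950 = 3.436 kg·m².
ω_f = L / I = 3924 / 3.436 = 1142 rpm.

|ω_f| ≈ 1140 rpm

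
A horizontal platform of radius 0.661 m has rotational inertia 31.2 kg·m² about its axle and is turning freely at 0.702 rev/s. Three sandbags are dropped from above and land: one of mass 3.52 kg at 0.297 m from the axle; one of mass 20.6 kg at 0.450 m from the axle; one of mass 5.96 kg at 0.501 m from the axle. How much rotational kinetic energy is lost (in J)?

The added mass arrives with no angular momentum about the axle, and any external torque about the axle is negligible, so the system's angular momentum is conserved.
Added inertia Σmr² = (3.52)(0.297)² + (20.6)(0.450)² + (5.96)(0.501)² = 5.978 kg·m²; I_f = 31.20 + 5.978 = 37.18 kg·m².
ω_f = I_p ω_i / I_f = (31.20)(0.702) / 37.18 = 0.5891 rev/s.
KE_i = ½(31.20)(4.411 rad/s)² = 303.5 J; KE_f = ½(37.18)(3.702)² = 254.7 J.

energy lost ≈ 48.8 J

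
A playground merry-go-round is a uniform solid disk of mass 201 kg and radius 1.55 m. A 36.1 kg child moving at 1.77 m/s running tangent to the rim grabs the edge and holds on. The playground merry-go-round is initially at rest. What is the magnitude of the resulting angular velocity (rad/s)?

About the axle the impulsive forces during the collision are internal, so angular momentum about that axis is conserved.
I_p = ½(201)(1.55)² = 241.5 kg·m². Taking the sense of the child's angular momentum as positive, L_{child} = m v R = (36.1)(1.77)(1.55) = 99.04 kg·m²/s.
L_i = 0 + 99.04 = 99.04 kg·m²/s.
After sticking, I_f = I_p + m R² = 241.5 + (36.1)(1.55)² = 328.2 kg·m².
ω_f = L_i / I_f = 99.04 / 328.2 = 0.3018 rad/s.

|ω_f| ≈ 0.302 rad/s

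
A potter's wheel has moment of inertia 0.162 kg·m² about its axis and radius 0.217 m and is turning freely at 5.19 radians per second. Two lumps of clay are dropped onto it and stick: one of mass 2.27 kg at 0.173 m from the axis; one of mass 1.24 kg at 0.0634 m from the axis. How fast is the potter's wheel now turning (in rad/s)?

ω_f ≈ 3.58 rad/s

No external torque acts about the axis; L_before = L_after.
Added inertia Σmr² = (2.27)(0.173)² + (1.24)(0.0634)² = 0.07292 kg·m²; I_f = 0.1620 + 0.07292 = 0.2349 kg·m².
ω_f = I_p ω_i / I_f = (0.1620)(5.19) / 0.2349 = 3.579 rad/s.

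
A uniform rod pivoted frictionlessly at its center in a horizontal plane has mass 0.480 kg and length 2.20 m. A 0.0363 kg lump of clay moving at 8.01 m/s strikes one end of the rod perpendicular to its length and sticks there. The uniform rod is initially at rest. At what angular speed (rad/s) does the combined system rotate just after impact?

About the pivot the impulsive forces during the collision are internal, so angular momentum about that axis is conserved.
I_p = (1/12)(0.480)(2.20)² = 0.1936 kg·m². Taking the sense of the lump of clay's angular momentum as positive, L_{lump} = m v R = (0.0363)(8.01)(2.20/2) = 0.3198 kg·m²/s.
L_i = 0 + 0.3198 = 0.3198 kg·m²/s.
After sticking, I_f = I_p + m R² = 0.1936 + (0.0363)(2.20/2)² = 0.2375 kg·m².
ω_f = L_i / I_f = 0.3198 / 0.2375 = 1.347 rad/s.

|ω_f| ≈ 1.35 rad/s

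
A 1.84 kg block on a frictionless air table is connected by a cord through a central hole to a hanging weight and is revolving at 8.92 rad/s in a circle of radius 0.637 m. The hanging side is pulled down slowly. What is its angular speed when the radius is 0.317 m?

The constraining force is radial, so m r² ω about the center is conserved.
ω₂ = ω₁ (r₁/r₂)² = (8.92)(0.637/0.317)² = 36.02 rad/s.

ω₂ ≈ 36.0 rad/s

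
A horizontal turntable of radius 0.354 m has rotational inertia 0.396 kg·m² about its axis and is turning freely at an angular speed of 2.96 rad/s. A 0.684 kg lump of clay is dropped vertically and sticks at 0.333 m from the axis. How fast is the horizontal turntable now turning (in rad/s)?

ω_f ≈ 2.48 rad/s

No external torque acts about the axis; L_before = L_after.
Added inertia Σmr² = (0.684)(0.333)² = 0.07585 kg·m²; I_f = 0.3960 + 0.07585 = 0.4718 kg·m².
ω_f = I_p ω_i / I_f = (0.3960)(2.96) / 0.4718 = 2.484 rad/s.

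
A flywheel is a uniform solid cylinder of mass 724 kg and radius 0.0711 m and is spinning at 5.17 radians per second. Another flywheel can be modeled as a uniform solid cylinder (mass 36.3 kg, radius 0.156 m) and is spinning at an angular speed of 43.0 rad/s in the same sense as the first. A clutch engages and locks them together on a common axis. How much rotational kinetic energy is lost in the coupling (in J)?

ΔKE lost ≈ 255 J

The coupling torques are internal; angular momentum about the shared axis is conserved.
Moments of inertia: I_A = ½(724)(0.0711)² = 1.830 kg·m²; I_B = ½(36.3)(0.156)² = 0.4417 kg·m².
Taking A's sense as positive: L = (1.830)(5.17) + (0.4417)(43.0) = 28.45 kg·m²·rad/s.
Combined I = 1.830 + 0.4417 = 2.272 kg·m².
ω_f = L / I = 28.45 / 2.272 = 12.53 rad/s.
KE_i = ½ΣIω² = 432.8 J; KE_f = ½(2.272)(12.53)² = 178.2 J.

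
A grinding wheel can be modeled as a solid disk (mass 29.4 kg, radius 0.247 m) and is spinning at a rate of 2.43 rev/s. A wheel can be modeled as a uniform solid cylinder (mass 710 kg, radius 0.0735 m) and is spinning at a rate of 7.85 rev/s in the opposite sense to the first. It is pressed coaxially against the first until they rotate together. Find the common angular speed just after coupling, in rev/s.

No external torque acts about the common axis, so total angular momentum is conserved.
Moments of inertia: I_A = ½(29.4)(0.247)² = 0.8968 kg·m²; I_B = ½(710)(0.0735)² = 1.918 kg·m².
Taking A's sense as positive: L = (0.8968)(2.43) − (1.918)(7.85) = -12.88 kg·m²·rev/s.
Combined I = 0.8968 + 1.918 = 2.815 kg·m².
ω_f = L / I = -12.88 / 2.815 = -4.574 rev/s.

|ω_f| ≈ 4.57 rev/s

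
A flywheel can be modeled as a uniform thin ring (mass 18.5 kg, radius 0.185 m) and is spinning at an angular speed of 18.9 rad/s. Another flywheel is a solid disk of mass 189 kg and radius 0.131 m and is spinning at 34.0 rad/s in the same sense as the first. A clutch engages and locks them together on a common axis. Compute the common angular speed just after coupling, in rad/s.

No external torque acts about the common axis, so total angular momentum is conserved.
Moments of inertia: I_A = (18.5)(0.185)² = 0.6332 kg·m²; I_B = ½(189)(0.131)² = 1.622 kg·m².
Taking A's sense as positive: L = (0.6332)(18.9) + (1.622)(34.0) = 67.11 kg·m²·rad/s.
Combined I = 0.6332 + 1.622 = 2.255 kg·m².
ω_f = L / I = 67.11 / 2.255 = 29.76 rad/s.

|ω_f| ≈ 29.8 rad/s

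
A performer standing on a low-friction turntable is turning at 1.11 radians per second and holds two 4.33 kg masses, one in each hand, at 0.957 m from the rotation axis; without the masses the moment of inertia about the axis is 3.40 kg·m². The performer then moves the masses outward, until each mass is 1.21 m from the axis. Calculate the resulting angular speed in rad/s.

No external torque acts about the spin axis, so angular momentum is conserved.
I₁ = 3.40 + 2(4.33)(0.957)² = 11.33 kg·m²; I₂ = 3.40 + 2(4.33)(1.21)² = 16.08 kg·m².
ω₂ = I₁ω₁ / I₂ = (11.33)(1.11 rad/s) / (16.08) = 0.7822 rad/s.

ω₂ ≈ 0.782 rad/s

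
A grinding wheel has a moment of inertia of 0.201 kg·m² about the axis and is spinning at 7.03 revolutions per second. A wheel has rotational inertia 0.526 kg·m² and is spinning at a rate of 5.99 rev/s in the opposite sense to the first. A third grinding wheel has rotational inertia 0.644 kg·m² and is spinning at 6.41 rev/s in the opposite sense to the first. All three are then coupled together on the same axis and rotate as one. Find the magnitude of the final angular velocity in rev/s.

|ω_f| ≈ 4.28 rev/s

No external torque acts about the common axis, so total angular momentum is conserved.
Taking A's sense as positive: L = (0.2010)(7.03) − (0.5260)(5.99) − (0.6440)(6.41) = -5.866 kg·m²·rev/s.
Combined I = 0.2010 + 0.5260 + 0.6440 = 1.371 kg·m².
ω_f = L / I = -5.866 / 1.371 = -4.278 rev/s.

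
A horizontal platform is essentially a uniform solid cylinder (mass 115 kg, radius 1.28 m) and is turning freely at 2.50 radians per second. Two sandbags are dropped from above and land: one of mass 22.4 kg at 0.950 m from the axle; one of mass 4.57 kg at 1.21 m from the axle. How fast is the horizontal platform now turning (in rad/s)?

No external torque acts about the axle; L_before = L_after.
I_p = ½(115)(1.28)² = 94.21 kg·m².
Added inertia Σmr² = (22.4)(0.950)² + (4.57)(1.21)² = 26.91 kg·m²; I_f = 94.21 + 26.91 = 121.1 kg·m².
ω_f = I_p ω_i / I_f = (94.21)(2.50) / 121.1 = 1.945 rad/s.

ω_f ≈ 1.94 rad/s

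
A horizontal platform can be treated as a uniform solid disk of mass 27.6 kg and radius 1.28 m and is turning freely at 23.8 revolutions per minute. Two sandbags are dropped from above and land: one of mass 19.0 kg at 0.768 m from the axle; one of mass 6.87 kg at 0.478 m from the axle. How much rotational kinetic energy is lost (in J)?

energy lost ≈ 25.4 J

No external torque acts about the axle; L_before = L_after.
I_p = ½(27.6)(1.28)² = 22.61 kg·m².
Added inertia Σmr² = (19.0)(0.768)² + (6.87)(0.478)² = 12.78 kg·m²; I_f = 22.61 + 12.78 = 35.39 kg·m².
ω_f = I_p ω_i / I_f = (22.61)(23.8) / 35.39 = 15.21 rpm.
KE_i = ½(22.61)(2.492 rad/s)² = 70.22 J; KE_f = ½(35.39)(1.592)² = 44.87 J.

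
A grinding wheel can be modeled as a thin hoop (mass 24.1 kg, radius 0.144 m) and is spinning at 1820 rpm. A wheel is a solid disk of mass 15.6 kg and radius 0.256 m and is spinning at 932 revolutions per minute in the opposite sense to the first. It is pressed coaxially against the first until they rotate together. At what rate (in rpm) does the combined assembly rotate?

No external torque acts about the common axis, so total angular momentum is conserved.
Moments of inertia: I_A = (24.1)(0.144)² = 0.4997 kg·m²; I_B = ½(15.6)(0.256)² = 0.5112 kg·m².
Taking A's sense as positive: L = (0.4997)(1820) − (0.5112)(932) = 433.1 kg·m²·rpm.
Combined I = 0.4997 + 0.5112 = 1.011 kg·m².
ω_f = L / I = 433.1 / 1.011 = 428.4 rpm.

|ω_f| ≈ 428 rpm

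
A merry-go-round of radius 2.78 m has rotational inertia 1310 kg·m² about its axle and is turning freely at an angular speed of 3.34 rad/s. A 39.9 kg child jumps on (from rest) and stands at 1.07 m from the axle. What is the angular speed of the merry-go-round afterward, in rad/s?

The added mass arrives with no angular momentum about the axle, and any external torque about the axle is negligible, so the system's angular momentum is conserved.
Added inertia Σmr² = (39.9)(1.07)² = 45.68 kg·m²; I_f = 1310 + 45.68 = 1356 kg·m².
ω_f = I_p ω_i / I_f = (1310)(3.34) / 1356 = 3.227 rad/s.

ω_f ≈ 3.23 rad/s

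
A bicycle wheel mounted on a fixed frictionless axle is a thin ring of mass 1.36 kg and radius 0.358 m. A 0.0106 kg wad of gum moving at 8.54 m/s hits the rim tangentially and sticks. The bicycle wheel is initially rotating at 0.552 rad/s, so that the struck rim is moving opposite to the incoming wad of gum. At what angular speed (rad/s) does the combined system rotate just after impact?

About the axle the impulsive forces during the collision are internal, so angular momentum about that axis is conserved.
I_p = (1.36)(0.358)² = 0.1743 kg·m². Taking the sense of the wad of gum's angular momentum as positive, L_{wad} = m v R = (0.0106)(8.54)(0.358) = 0.03241 kg·m²/s.
L_i = −I_p ω_p + m v R = −(0.1743)(0.552) + 0.03241 = -0.06381 kg·m²/s.
After sticking, I_f = I_p + m R² = 0.1743 + (0.0106)(0.358)² = 0.1757 kg·m².
ω_f = L_i / I_f = -0.06381 / 0.1757 = -0.3632 rad/s.

|ω_f| ≈ 0.363 rad/s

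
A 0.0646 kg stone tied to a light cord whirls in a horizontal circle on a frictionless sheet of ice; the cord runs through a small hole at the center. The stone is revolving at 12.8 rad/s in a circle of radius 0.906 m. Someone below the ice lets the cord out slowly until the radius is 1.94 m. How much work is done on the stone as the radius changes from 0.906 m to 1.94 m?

No torque about the axis ⇒ m r₁² ω₁ = m r₂² ω₂.
ω₂ = ω₁ (r₁/r₂)² = (12.8)(0.906/1.94)² = 2.792 rad/s.
W = ΔKE = ½m(v₂² − v₁²) = -3.396 J.

W ≈ -3.40 J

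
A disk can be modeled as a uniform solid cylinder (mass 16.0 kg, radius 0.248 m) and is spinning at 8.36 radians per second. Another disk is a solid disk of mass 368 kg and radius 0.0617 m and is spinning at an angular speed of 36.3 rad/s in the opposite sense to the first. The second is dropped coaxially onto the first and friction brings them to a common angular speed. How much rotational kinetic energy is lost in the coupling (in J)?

No external torque acts about the common axis, so total angular momentum is conserved.
Moments of inertia: I_A = ½(16.0)(0.248)² = 0.4920 kg·m²; I_B = ½(368)(0.0617)² = 0.7005 kg·m².
Taking A's sense as positive: L = (0.4920)(8.36) − (0.7005)(36.3) = -21.31 kg·m²·rad/s.
Combined I = 0.4920 + 0.7005 = 1.192 kg·m².
ω_f = L / I = -21.31 / 1.192 = -17.87 rad/s.
KE_i = ½ΣIω² = 478.7 J; KE_f = ½(1.192)(17.87)² = 190.5 J.

ΔKE lost ≈ 288 J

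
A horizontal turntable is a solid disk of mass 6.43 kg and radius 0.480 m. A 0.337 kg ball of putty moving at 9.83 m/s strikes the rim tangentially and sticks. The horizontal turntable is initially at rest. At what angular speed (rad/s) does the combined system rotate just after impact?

About the axle the impulsive forces during the collision are internal, so angular momentum about that axis is conserved.
I_p = ½(6.43)(0.480)² = 0.7407 kg·m². Taking the sense of the ball of putty's angular momentum as positive, L_{ball} = m v R = (0.337)(9.83)(0.480) = 1.590 kg·m²/s.
L_i = 0 + 1.590 = 1.590 kg·m²/s.
After sticking, I_f = I_p + m R² = 0.7407 + (0.337)(0.480)² = 0.8184 kg·m².
ω_f = L_i / I_f = 1.590 / 0.8184 = 1.943 rad/s.

|ω_f| ≈ 1.94 rad/s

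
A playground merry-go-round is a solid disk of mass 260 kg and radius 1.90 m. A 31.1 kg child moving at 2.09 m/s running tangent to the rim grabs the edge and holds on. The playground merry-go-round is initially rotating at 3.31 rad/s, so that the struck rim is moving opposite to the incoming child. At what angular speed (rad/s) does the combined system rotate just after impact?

|ω_f| ≈ 2.46 rad/s

About the axle the impulsive forces during the collision are internal, so angular momentum about that axis is conserved.
I_p = ½(260)(1.90)² = 469.3 kg·m². Taking the sense of the child's angular momentum as positive, L_{child} = m v R = (31.1)(2.09)(1.90) = 123.5 kg·m²/s.
L_i = −I_p ω_p + m v R = −(469.3)(3.31) + 123.5 = -1430 kg·m²/s.
After sticking, I_f = I_p + m R² = 469.3 + (31.1)(1.90)² = 581.6 kg·m².
ω_f = L_i / I_f = -1430 / 581.6 = -2.459 rad/s.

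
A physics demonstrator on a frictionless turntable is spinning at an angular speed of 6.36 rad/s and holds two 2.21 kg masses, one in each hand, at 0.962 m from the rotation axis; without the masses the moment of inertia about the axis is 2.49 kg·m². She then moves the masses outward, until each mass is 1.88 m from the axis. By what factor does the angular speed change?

ω₂/ω₁ ≈ 0.363

No external torque acts about the spin axis, so angular momentum is conserved.
I₁ = 2.49 + 2(2.21)(0.962)² = 6.580 kg·m²; I₂ = 2.49 + 2(2.21)(1.88)² = 18.11 kg·m².
ω₂/ω₁ = I₁/I₂ = 6.580 / 18.11 = 0.3633.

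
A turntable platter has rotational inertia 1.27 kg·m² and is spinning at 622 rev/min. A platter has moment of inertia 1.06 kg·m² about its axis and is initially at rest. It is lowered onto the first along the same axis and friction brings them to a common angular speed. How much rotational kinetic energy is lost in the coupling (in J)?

ΔKE lost ≈ 1230 J

No external torque acts about the common axis, so total angular momentum is conserved.
Taking A's sense as positive: L = (1.270)(622) = 789.9 kg·m²·rpm.
Combined I = 1.270 + 1.060 = 2.330 kg·m².
ω_f = L / I = 789.9 / 2.330 = 339.0 rpm.
KE_i = ½ΣIω² = 2694 J; KE_f = ½(2.330)(35.50)² = 1468 J.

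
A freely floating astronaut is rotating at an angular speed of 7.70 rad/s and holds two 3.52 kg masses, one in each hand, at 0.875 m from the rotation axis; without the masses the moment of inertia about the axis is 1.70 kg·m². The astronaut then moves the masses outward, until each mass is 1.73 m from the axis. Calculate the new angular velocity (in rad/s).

Angular momentum about the spin axis is conserved since the torque about it is zero.
I₁ = 1.70 + 2(3.52)(0.875)² = 7.090 kg·m²; I₂ = 1.70 + 2(3.52)(1.73)² = 22.77 kg·m².
ω₂ = I₁ω₁ / I₂ = (7.090)(7.70 rad/s) / (22.77) = 2.398 rad/s.

ω₂ ≈ 2.40 rad/s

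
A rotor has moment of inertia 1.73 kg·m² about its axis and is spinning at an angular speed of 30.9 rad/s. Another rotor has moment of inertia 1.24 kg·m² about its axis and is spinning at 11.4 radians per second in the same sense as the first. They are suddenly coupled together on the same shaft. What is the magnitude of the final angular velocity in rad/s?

No external torque acts about the common axis, so total angular momentum is conserved.
Taking A's sense as positive: L = (1.730)(30.9) + (1.240)(11.4) = 67.59 kg·m²·rad/s.
Combined I = 1.730 + 1.240 = 2.970 kg·m².
ω_f = L / I = 67.59 / 2.970 = 22.76 rad/s.

|ω_f| ≈ 22.8 rad/s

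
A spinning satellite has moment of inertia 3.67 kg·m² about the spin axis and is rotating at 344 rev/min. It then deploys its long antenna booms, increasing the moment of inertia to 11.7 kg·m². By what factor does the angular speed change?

ω₂/ω₁ ≈ 0.314

No external torque acts about the spin axis, so angular momentum is conserved.
ω₂/ω₁ = I₁/I₂ = 3.670 / 11.70 = 0.3137.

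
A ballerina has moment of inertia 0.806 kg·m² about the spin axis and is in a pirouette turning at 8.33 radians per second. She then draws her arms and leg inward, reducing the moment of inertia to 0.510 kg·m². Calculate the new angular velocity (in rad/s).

ω₂ ≈ 13.2 rad/s

With no external torque about the axis, L is conserved: I₁ω₁ = I₂ω₂.
ω₂ = I₁ω₁ / I₂ = (0.8060)(8.33 rad/s) / (0.5100) = 13.16 rad/s.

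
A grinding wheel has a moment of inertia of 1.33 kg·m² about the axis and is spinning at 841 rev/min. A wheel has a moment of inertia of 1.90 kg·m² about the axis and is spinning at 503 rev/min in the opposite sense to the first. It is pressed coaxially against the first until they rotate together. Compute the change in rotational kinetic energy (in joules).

The coupling torques are internal; angular momentum about the shared axis is conserved.
Taking A's sense as positive: L = (1.330)(841) − (1.900)(503) = 162.8 kg·m²·rpm.
Combined I = 1.330 + 1.900 = 3.230 kg·m².
ω_f = L / I = 162.8 / 3.230 = 50.41 rpm.
KE_i = ½ΣIω² = 7794 J; KE_f = ½(3.230)(5.279)² = 45.01 J.

ΔKE ≈ -7750 J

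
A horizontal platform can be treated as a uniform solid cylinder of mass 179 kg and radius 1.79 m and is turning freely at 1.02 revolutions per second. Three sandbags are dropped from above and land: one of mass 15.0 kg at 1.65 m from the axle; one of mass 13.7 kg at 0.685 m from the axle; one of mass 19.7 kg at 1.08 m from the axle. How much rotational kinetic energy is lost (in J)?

energy lost ≈ 1160 J

No external torque acts about the axle; L_before = L_after.
I_p = ½(179)(1.79)² = 286.8 kg·m².
Added inertia Σmr² = (15.0)(1.65)² + (13.7)(0.685)² + (19.7)(1.08)² = 70.24 kg·m²; I_f = 286.8 + 70.24 = 357.0 kg·m².
ω_f = I_p ω_i / I_f = (286.8)(1.02) / 357.0 = 0.8193 rev/s.
KE_i = ½(286.8)(6.409 rad/s)² = 5889 J; KE_f = ½(357.0)(5.148)² = 4730 J.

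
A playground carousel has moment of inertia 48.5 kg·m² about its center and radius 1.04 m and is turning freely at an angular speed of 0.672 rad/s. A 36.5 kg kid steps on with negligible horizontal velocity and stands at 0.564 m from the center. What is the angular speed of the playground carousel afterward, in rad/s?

The added mass arrives with no angular momentum about the center, and any external torque about the center is negligible, so the system's angular momentum is conserved.
Added inertia Σmr² = (36.5)(0.564)² = 11.61 kg·m²; I_f = 48.50 + 11.61 = 60.11 kg·m².
ω_f = I_p ω_i / I_f = (48.50)(0.672) / 60.11 = 0.5422 rad/s.

ω_f ≈ 0.542 rad/s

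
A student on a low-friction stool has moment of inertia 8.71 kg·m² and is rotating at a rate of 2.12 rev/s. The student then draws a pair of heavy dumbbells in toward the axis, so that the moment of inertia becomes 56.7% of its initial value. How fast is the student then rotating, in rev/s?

With no external torque about the axis, L is conserved: I₁ω₁ = I₂ω₂.
I₂ = 0.567 × 8.71 = 4.939 kg·m².
ω₂ = I₁ω₁ / I₂ = (8.710)(2.12 rev/s) / (4.939) = 3.739 rev/s.

ω₂ ≈ 3.74 rev/s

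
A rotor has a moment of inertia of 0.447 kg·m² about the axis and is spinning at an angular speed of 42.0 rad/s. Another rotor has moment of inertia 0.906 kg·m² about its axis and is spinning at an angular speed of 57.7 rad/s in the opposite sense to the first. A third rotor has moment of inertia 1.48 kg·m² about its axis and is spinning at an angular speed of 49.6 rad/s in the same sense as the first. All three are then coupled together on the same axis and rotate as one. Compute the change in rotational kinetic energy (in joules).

ΔKE ≈ -3440 J

The coupling torques are internal; angular momentum about the shared axis is conserved.
Taking A's sense as positive: L = (0.4470)(42.0) − (0.9060)(57.7) + (1.480)(49.6) = 39.91 kg·m²·rad/s.
Combined I = 0.4470 + 0.9060 + 1.480 = 2.833 kg·m².
ω_f = L / I = 39.91 / 2.833 = 14.09 rad/s.
KE_i = ½ΣIω² = 3723 J; KE_f = ½(2.833)(14.09)² = 281.1 J.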